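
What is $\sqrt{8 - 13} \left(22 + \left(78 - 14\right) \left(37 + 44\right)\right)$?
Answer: $5206 i \sqrt{5} \approx 11641.0 i$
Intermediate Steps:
$\sqrt{8 - 13} \left(22 + \left(78 - 14\right) \left(37 + 44\right)\right) = \sqrt{-5} \left(22 + 64 \cdot 81\right) = i \sqrt{5} \left(22 + 5184\right) = i \sqrt{5} \cdot 5206 = 5206 i \sqrt{5}$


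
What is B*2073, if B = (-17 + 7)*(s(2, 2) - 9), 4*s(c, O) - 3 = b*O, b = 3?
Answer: 279855/2 ≈ 1.3993e+5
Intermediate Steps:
s(c, O) = ¾ + 3*O/4 (s(c, O) = ¾ + (3*O)/4 = ¾ + 3*O/4)
B = 135/2 (B = (-17 + 7)*((¾ + (¾)*2) - 9) = -10*((¾ + 3/2) - 9) = -10*(9/4 - 9) = -10*(-27/4) = 135/2 ≈ 67.500)
B*2073 = (135/2)*2073 = 279855/2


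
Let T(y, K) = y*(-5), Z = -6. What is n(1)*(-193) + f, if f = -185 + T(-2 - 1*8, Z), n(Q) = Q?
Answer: -328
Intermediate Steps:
T(y, K) = -5*y
f = -135 (f = -185 - 5*(-2 - 1*8) = -185 - 5*(-2 - 8) = -185 - 5*(-10) = -185 + 50 = -135)
n(1)*(-193) + f = 1*(-193) - 135 = -193 - 135 = -328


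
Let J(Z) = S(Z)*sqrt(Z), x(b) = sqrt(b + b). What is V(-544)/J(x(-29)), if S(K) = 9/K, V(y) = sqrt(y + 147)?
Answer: 58**(1/4)*sqrt(397)*I**(3/2)/9 ≈ -4.3201 + 4.3201*I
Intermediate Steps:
V(y) = sqrt(147 + y)
x(b) = sqrt(2)*sqrt(b) (x(b) = sqrt(2*b) = sqrt(2)*sqrt(b))
J(Z) = 9/sqrt(Z) (J(Z) = (9/Z)*sqrt(Z) = 9/sqrt(Z))
V(-544)/J(x(-29)) = sqrt(147 - 544)/((9/sqrt(sqrt(2)*sqrt(-29)))) = sqrt(-397)/((9/sqrt(sqrt(2)*(I*sqrt(29))))) = (I*sqrt(397))/((9/sqrt(I*sqrt(58)))) = (I*sqrt(397))/((9*(58**(3/4)*(-I**(3/2))/58))) = (I*sqrt(397))/((-9*58**(3/4)*I**(3/2)/58)) = (I*sqrt(397))*(58**(1/4)*sqrt(I)/9) = I*58**(1/4)*sqrt(397)*sqrt(I)/9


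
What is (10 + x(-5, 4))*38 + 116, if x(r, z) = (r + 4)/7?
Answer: 3434/7 ≈ 490.57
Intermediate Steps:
x(r, z) = 4/7 + r/7 (x(r, z) = (4 + r)*(1/7) = 4/7 + r/7)
(10 + x(-5, 4))*38 + 116 = (10 + (4/7 + (1/7)*(-5)))*38 + 116 = (10 + (4/7 - 5/7))*38 + 116 = (10 - 1/7)*38 + 116 = (69/7)*38 + 116 = 2622/7 + 116 = 3434/7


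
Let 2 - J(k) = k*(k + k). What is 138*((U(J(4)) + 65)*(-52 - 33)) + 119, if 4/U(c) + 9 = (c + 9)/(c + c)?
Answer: -130944863/173 ≈ -7.5691e+5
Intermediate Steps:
J(k) = 2 - 2*k**2 (J(k) = 2 - k*(k + k) = 2 - k*2*k = 2 - 2*k**2)
U(c) = 4/(-9 + (9 + c)/(2*c)) (U(c) = 4/(-9 + (c + 9)/(c + c)) = 4/(-9 + (9 + c)/((2*c))) = 4/(-9 + (9 + c)*(1/(2*c))) = 4/(-9 + (9 + c)/(2*c)))
138*((U(J(4)) + 65)*(-52 - 33)) + 119 = 138*((-8*(2 - 2*4**2)/(-9 + 17*(2 - 2*4**2)) + 65)*(-52 - 33)) + 119 = 138*((-8*(2 - 2*16)/(-9 + 17*(2 - 2*16)) + 65)*(-85)) + 119 = 138*((-8*(2 - 32)/(-9 + 17*(2 - 32)) + 65)*(-85)) + 119 = 138*((-8*(-30)/(-9 + 17*(-30)) + 65)*(-85)) + 119 = 138*((-8*(-30)/(-9 - 510) + 65)*(-85)) + 119 = 138*((-8*(-30)/(-519) + 65)*(-85)) + 119 = 138*((-8*(-30)*(-1/519) + 65)*(-85)) + 119 = 138*((-80/173 + 65)*(-85)) + 119 = 138*((11165/173)*(-85)) + 119 = 138*(-949025/173) + 119 = -130965450/173 + 119 = -130944863/173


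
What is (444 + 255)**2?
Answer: 488601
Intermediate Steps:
(444 + 255)**2 = 699**2 = 488601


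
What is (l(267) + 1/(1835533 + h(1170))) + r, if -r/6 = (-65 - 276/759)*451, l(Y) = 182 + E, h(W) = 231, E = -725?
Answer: 323702101885/1835764 ≈ 1.7633e+5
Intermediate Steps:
l(Y) = -543 (l(Y) = 182 - 725 = -543)
r = 176874 (r = -6*(-65 - 276/759)*451 = -6*(-65 - 276*1/759)*451 = -6*(-65 - 4/11)*451 = -(-4314)*451/11 = -6*(-29479) = 176874)
(l(267) + 1/(1835533 + h(1170))) + r = (-543 + 1/(1835533 + 231)) + 176874 = (-543 + 1/1835764) + 176874 = -996819851/1835764 + 176874 = 323702101885/1835764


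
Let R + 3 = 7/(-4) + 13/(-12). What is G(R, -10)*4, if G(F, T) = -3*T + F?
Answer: 290/3 ≈ 96.667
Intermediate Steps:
R = -35/6 (R = -3 + (7/(-4) + 13/(-12)) = -3 + (7*(-1/4) + 13*(-1/12)) = -3 + (-7/4 - 13/12) = -3 - 17/6 = -35/6 ≈ -5.8333)
G(F, T) = F - 3*T
G(R, -10)*4 = (-35/6 - 3*(-10))*4 = (-35/6 + 30)*4 = (145/6)*4 = 290/3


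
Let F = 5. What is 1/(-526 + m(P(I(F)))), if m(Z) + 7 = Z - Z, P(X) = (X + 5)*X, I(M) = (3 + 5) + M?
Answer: -1/533 ≈ -0.0018762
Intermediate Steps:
I(M) = 8 + M
P(X) = X*(5 + X) (P(X) = (5 + X)*X = X*(5 + X))
m(Z) = -7 (m(Z) = -7 + (Z - Z) = -7 + 0 = -7)
1/(-526 + m(P(I(F)))) = 1/(-526 - 7) = 1/(-533) = -1/533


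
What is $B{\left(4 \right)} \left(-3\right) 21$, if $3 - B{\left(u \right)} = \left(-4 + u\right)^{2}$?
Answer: $-189$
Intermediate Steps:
$B{\left(u \right)} = 3 - \left(-4 + u\right)^{2}$
$B{\left(4 \right)} \left(-3\right) 21 = \left(3 - \left(-4 + 4\right)^{2}\right) \left(-3\right) 21 = \left(3 - 0^{2}\right) \left(-3\right) 21 = \left(3 - 0\right) \left(-3\right) 21 = \left(3 + 0\right) \left(-3\right) 21 = 3 \left(-3\right) 21 = \left(-9\right) 21 = -189$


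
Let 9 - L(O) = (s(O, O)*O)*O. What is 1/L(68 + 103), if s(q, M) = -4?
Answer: 1/116973 ≈ 8.5490e-6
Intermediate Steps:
L(O) = 9 + 4*O² (L(O) = 9 - (-4*O)*O = 9 - (-4)*O² = 9 + 4*O²)
1/L(68 + 103) = 1/(9 + 4*(68 + 103)²) = 1/(9 + 4*171²) = 1/(9 + 4*29241) = 1/(9 + 116964) = 1/116973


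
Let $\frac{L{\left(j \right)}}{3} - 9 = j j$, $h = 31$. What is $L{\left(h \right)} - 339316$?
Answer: $-336406$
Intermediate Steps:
$L{\left(j \right)} = 27 + 3 j^{2}$ ($L{\left(j \right)} = 27 + 3 j j = 27 + 3 j^{2}$)
$L{\left(h \right)} - 339316 = \left(27 + 3 \cdot 31^{2}\right) - 339316 = \left(27 + 3 \cdot 961\right) - 339316 = \left(27 + 2883\right) - 339316 = 2910 - 339316 = -336406$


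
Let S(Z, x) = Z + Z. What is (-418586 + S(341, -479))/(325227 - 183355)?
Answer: -26119/8867 ≈ -2.9456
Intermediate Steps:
S(Z, x) = 2*Z
(-418586 + S(341, -479))/(325227 - 183355) = (-418586 + 2*341)/(325227 - 183355) = (-418586 + 682)/141872 = -417904*1/141872 = -26119/8867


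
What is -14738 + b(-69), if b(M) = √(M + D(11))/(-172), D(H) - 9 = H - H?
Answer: -14738 - I*√15/86 ≈ -14738.0 - 0.045035*I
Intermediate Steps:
D(H) = 9 (D(H) = 9 + (H - H) = 9 + 0 = 9)
b(M) = -√(9 + M)/172 (b(M) = √(M + 9)/(-172) = √(9 + M)*(-1/172) = -√(9 + M)/172)
-14738 + b(-69) = -14738 - √(9 - 69)/172 = -14738 - I*√15/86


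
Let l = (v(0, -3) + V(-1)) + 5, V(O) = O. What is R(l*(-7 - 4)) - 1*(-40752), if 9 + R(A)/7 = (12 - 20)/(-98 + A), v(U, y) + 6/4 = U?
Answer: 10213051/251 ≈ 40689.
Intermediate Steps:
v(U, y) = -3/2 + U
l = 5/2 (l = ((-3/2 + 0) - 1) + 5 = (-3/2 - 1) + 5 = -5/2 + 5 = 5/2 ≈ 2.5000)
R(A) = -63 - 56/(-98 + A) (R(A) = -63 + 7*((12 - 20)/(-98 + A)) = -63 + 7*(-8/(-98 + A)) = -63 - 56/(-98 + A))
R(l*(-7 - 4)) - 1*(-40752) = 7*(874 - 45*(-7 - 4)/2)/(-98 + 5*(-7 - 4)/2) - 1*(-40752) = 7*(874 - 45*(-11)/2)/(-98 + (5/2)*(-11)) + 40752 = 7*(874 - 9*(-55/2))/(-98 - 55/2) + 40752 = 7*(874 + 495/2)/(-251/2) + 40752 = 7*(-2/251)*(2243/2) + 40752 = -15701/251 + 40752 = 10213051/251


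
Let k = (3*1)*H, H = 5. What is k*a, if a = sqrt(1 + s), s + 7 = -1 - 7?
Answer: 15*I*sqrt(14) ≈ 56.125*I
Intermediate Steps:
s = -15 (s = -7 + (-1 - 7) = -7 - 8 = -15)
k = 15 (k = (3*1)*5 = 3*5 = 15)
a = I*sqrt(14) (a = sqrt(1 - 15) = sqrt(-14) = I*sqrt(14) ≈ 3.7417*I)
k*a = 15*(I*sqrt(14)) = 15*I*sqrt(14)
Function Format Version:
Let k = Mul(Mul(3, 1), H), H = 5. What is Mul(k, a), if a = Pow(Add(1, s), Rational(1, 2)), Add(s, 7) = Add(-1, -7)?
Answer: Mul(15, I, Pow(14, Rational(1, 2))) ≈ Mul(56.125, I)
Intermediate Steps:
s = -15 (s = Add(-7, Add(-1, -7)) = Add(-7, -8) = -15)
k = 15 (k = Mul(Mul(3, 1), 5) = Mul(3, 5) = 15)
a = Mul(I, Pow(14, Rational(1, 2))) (a = Pow(Add(1, -15), Rational(1, 2)) = Pow(-14, Rational(1, 2)) = Mul(I, Pow(14, Rational(1, 2))) ≈ Mul(3.7417, I))
Mul(k, a) = Mul(15, Mul(I, Pow(14, Rational(1, 2)))) = Mul(15, I, Pow(14, Rational(1, 2)))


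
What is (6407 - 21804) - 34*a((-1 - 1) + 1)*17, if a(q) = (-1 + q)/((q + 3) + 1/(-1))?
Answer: -14241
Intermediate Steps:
a(q) = (-1 + q)/(2 + q) (a(q) = (-1 + q)/((3 + q) - 1) = (-1 + q)/(2 + q))
(6407 - 21804) - 34*a((-1 - 1) + 1)*17 = (6407 - 21804) - 34*(-1 + ((-1 - 1) + 1))/(2 + ((-1 - 1) + 1))*17 = -15397 - 34*(-1 + (-2 + 1))/(2 + (-2 + 1))*17 = -15397 - 34*(-1 - 1)/(2 - 1)*17 = -15397 - 34*(-2)/1*17 = -15397 - 34*(-2)*17 = -15397 + 68*17 = -15397 + 1156 = -14241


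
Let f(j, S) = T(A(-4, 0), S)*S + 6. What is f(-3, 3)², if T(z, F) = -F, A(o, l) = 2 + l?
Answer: 9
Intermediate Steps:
f(j, S) = 6 - S² (f(j, S) = (-S)*S + 6 = -S² + 6 = 6 - S²)
f(-3, 3)² = (6 - 1*3²)² = (6 - 1*9)² = (6 - 9)² = (-3)² = 9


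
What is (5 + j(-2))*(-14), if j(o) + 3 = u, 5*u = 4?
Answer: -196/5 ≈ -39.200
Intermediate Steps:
u = ⅘ (u = (⅕)*4 = ⅘ ≈ 0.80000)
j(o) = -11/5 (j(o) = -3 + ⅘ = -11/5)
(5 + j(-2))*(-14) = (5 - 11/5)*(-14) = (14/5)*(-14) = -196/5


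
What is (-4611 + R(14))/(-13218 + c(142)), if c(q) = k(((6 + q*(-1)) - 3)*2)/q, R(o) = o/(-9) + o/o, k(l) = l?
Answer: 2946784/8447553 ≈ 0.34883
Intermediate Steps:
R(o) = 1 - o/9 (R(o) = o*(-⅑) + 1 = -o/9 + 1 = 1 - o/9)
c(q) = (6 - 2*q)/q (c(q) = (((6 + q*(-1)) - 3)*2)/q = (((6 - q) - 3)*2)/q = ((3 - q)*2)/q = (6 - 2*q)/q)
(-4611 + R(14))/(-13218 + c(142)) = (-4611 + (1 - ⅑*14))/(-13218 + (-2 + 6/142)) = (-4611 + (1 - 14/9))/(-13218 + (-2 + 6*(1/142))) = (-4611 - 5/9)/(-13218 + (-2 + 3/71)) = -41504/(9*(-13218 - 139/71)) = -41504/(9*(-938617/71)) = -41504/9*(-71/938617) = 2946784/8447553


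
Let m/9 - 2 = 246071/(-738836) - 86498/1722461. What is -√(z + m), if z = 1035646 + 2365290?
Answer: -√28102123473089548951648107853/90901156814 ≈ -1844.2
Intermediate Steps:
m = 2645327383371/181802313628 (m = 18 + 9*(246071/(-738836) - 86498/1722461) = 18 + 9*(246071*(-1/738836) - 86498*1/1722461) = 18 + 9*(-35153/105548 - 86498/1722461) = 18 + 9*(-69679362437/181802313628) = 18 - 627114261933/181802313628 = 2645327383371/181802313628 ≈ 14.551)
z = 3400936
-√(z + m) = -√(3400936 + 2645327383371/181802313628) = -√(618300678628139179/181802313628) = -√28102123473089548951648107853/90901156814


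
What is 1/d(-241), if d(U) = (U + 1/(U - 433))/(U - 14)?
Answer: 674/637 ≈ 1.0581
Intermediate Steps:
d(U) = (U + 1/(-433 + U))/(-14 + U)
1/d(-241) = 1/((1 + (-241)² - 433*(-241))/(6062 + (-241)² - 447*(-241))) = 1/((1 + 58081 + 104353)/(6062 + 58081 + 107727)) = 1/(162435/171870) = 1/((1/171870)*162435) = 1/(637/674) = 674/637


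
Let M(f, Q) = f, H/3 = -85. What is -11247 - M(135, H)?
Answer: -11382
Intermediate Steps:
H = -255 (H = 3*(-85) = -255)
-11247 - M(135, H) = -11247 - 1*135 = -11247 - 135 = -11382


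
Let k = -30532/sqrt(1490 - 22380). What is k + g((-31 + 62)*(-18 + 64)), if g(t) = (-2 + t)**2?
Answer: 2027776 + 15266*I*sqrt(20890)/10445 ≈ 2.0278e+6 + 211.24*I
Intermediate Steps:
k = 15266*I*sqrt(20890)/10445 (k = -30532*(-I*sqrt(20890)/20890) = -(-15266)*I*sqrt(20890)/10445 = 15266*I*sqrt(20890)/10445 ≈ 211.24*I)
k + g((-31 + 62)*(-18 + 64)) = 15266*I*sqrt(20890)/10445 + (-2 + (-31 + 62)*(-18 + 64))**2 = 15266*I*sqrt(20890)/10445 + (-2 + 31*46)**2 = 15266*I*sqrt(20890)/10445 + (-2 + 1426)**2 = 15266*I*sqrt(20890)/10445 + 1424**2 = 15266*I*sqrt(20890)/10445 + 2027776 = 2027776 + 15266*I*sqrt(20890)/10445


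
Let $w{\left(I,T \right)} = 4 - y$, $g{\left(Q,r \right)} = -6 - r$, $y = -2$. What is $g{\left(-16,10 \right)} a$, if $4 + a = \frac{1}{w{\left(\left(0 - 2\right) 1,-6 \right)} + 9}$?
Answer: $\frac{944}{15} \approx 62.933$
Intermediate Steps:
$w{\left(I,T \right)} = 6$ ($w{\left(I,T \right)} = 4 - -2 = 4 + 2 = 6$)
$a = - \frac{59}{15}$ ($a = -4 + \frac{1}{6 + 9} = -4 + \frac{1}{15} = - \frac{59}{15} \approx -3.9333$)
$g{\left(-16,10 \right)} a = \left(-6 - 10\right) \left(- \frac{59}{15}\right) = \left(-16\right) \left(- \frac{59}{15}\right) = \frac{944}{15}$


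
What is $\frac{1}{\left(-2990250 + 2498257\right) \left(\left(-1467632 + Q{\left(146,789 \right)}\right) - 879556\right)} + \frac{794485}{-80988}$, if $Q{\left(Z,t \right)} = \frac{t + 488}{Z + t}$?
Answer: $- \frac{857835194567743249535}{87445775235100125252} \approx -9.8099$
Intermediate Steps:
$Q{\left(Z,t \right)} = \frac{488 + t}{Z + t}$
$\frac{1}{\left(-2990250 + 2498257\right) \left(\left(-1467632 + Q{\left(146,789 \right)}\right) - 879556\right)} + \frac{794485}{-80988} = \frac{1}{\left(-2990250 + 2498257\right) \left(\left(-1467632 + \frac{488 + 789}{146 + 789}\right) - 879556\right)} + \frac{794485}{-80988} = \frac{1}{\left(-491993\right) \left(\left(-1467632 + \frac{1}{935} \cdot 1277\right) - 879556\right)} + 794485 \left(- \frac{1}{80988}\right) = - \frac{1}{491993 \left(\left(-1467632 + \frac{1}{935} \cdot 1277\right) - 879556\right)} - \frac{794485}{80988} = - \frac{1}{491993 \left(\left(-1467632 + \frac{1277}{935}\right) - 879556\right)} - \frac{794485}{80988} = - \frac{1}{491993 \left(- \frac{1372234643}{935} - 879556\right)} - \frac{794485}{80988} = - \frac{1}{491993 \left(- \frac{2194619503}{935}\right)} - \frac{794485}{80988} = \left(- \frac{1}{491993}\right) \left(- \frac{935}{2194619503}\right) - \frac{794485}{80988} = \frac{935}{1079737433139479} - \frac{794485}{80988} = - \frac{857835194567743249535}{87445775235100125252}$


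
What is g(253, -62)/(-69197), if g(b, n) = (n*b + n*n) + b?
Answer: 11589/69197 ≈ 0.16748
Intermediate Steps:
g(b, n) = b + n² + b*n (g(b, n) = (b*n + n²) + b = (n² + b*n) + b = b + n² + b*n)
g(253, -62)/(-69197) = (253 + (-62)² + 253*(-62))/(-69197) = (253 + 3844 - 15686)*(-1/69197) = -11589*(-1/69197) = 11589/69197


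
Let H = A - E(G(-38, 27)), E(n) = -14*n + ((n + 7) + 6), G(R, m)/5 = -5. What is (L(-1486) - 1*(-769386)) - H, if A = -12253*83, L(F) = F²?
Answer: 3994919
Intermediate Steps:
G(R, m) = -25 (G(R, m) = 5*(-5) = -25)
E(n) = 13 - 13*n (E(n) = -14*n + ((7 + n) + 6) = -14*n + (13 + n) = 13 - 13*n)
A = -1016999
H = -1017337 (H = -1016999 - (13 - 13*(-25)) = -1016999 - (13 + 325) = -1016999 - 1*338 = -1016999 - 338 = -1017337)
(L(-1486) - 1*(-769386)) - H = ((-1486)² - 1*(-769386)) - 1*(-1017337) = (2208196 + 769386) + 1017337 = 2977582 + 1017337 = 3994919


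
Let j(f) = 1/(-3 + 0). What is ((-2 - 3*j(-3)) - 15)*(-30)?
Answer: 480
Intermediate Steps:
j(f) = -1/3 (j(f) = 1/(-3) = -1/3)
((-2 - 3*j(-3)) - 15)*(-30) = ((-2 - 3*(-1/3)) - 15)*(-30) = ((-2 + 1) - 15)*(-30) = (-1 - 15)*(-30) = -16*(-30) = 480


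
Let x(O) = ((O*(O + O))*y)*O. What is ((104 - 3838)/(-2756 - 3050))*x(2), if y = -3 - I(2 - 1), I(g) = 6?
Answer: -268848/2903 ≈ -92.610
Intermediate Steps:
y = -9 (y = -3 - 1*6 = -3 - 6 = -9)
x(O) = -18*O**3 (x(O) = ((O*(O + O))*(-9))*O = ((O*(2*O))*(-9))*O = ((2*O**2)*(-9))*O = (-18*O**2)*O = -18*O**3)
((104 - 3838)/(-2756 - 3050))*x(2) = ((104 - 3838)/(-2756 - 3050))*(-18*2**3) = (-3734/(-5806))*(-18*8) = -3734*(-1/5806)*(-144) = (1867/2903)*(-144) = -268848/2903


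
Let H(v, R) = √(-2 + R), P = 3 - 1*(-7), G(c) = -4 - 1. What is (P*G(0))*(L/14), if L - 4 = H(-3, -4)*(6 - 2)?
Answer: -100/7 - 100*I*√6/7 ≈ -14.286 - 34.993*I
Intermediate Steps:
G(c) = -5
P = 10 (P = 3 + 7 = 10)
L = 4 + 4*I*√6 (L = 4 + √(-2 - 4)*(6 - 2) = 4 + √(-6)*4 = 4 + (I*√6)*4 = 4 + 4*I*√6 ≈ 4.0 + 9.798*I)
(P*G(0))*(L/14) = (10*(-5))*((4 + 4*I*√6)/14) = -50*(4 + 4*I*√6)/14 = -50*(2/7 + 2*I*√6/7) = -100/7 - 100*I*√6/7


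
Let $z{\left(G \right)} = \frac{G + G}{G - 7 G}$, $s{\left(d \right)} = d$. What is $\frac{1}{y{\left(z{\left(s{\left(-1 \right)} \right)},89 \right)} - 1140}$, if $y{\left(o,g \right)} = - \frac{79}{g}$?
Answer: $- \frac{89}{101539} \approx -0.00087651$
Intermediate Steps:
$z{\left(G \right)} = - \frac{1}{3}$ ($z{\left(G \right)} = \frac{2 G}{\left(-6\right) G} = 2 G \left(- \frac{1}{6 G}\right) = - \frac{1}{3}$)
$\frac{1}{y{\left(z{\left(s{\left(-1 \right)} \right)},89 \right)} - 1140} = \frac{1}{- \frac{79}{89} - 1140} = \frac{1}{- \frac{101539}{89}} = - \frac{89}{101539}$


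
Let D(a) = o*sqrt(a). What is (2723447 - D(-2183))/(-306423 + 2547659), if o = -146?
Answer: 2723447/2241236 + 73*I*sqrt(2183)/1120618 ≈ 1.2152 + 0.0030436*I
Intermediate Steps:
D(a) = -146*sqrt(a)
(2723447 - D(-2183))/(-306423 + 2547659) = (2723447 - (-146)*sqrt(-2183))/(-306423 + 2547659) = (2723447 - (-146)*I*sqrt(2183))/2241236 = (2723447 - (-146)*I*sqrt(2183))*(1/2241236) = (2723447 + 146*I*sqrt(2183))*(1/2241236) = 2723447/2241236 + 73*I*sqrt(2183)/1120618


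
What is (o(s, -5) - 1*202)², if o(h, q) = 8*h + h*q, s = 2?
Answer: 38416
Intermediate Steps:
(o(s, -5) - 1*202)² = (2*(8 - 5) - 1*202)² = (2*3 - 202)² = (6 - 202)² = (-196)² = 38416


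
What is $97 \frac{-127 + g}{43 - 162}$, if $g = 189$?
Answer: $- \frac{6014}{119} \approx -50.538$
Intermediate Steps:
$97 \frac{-127 + g}{43 - 162} = 97 \frac{-127 + 189}{43 - 162} = 97 \frac{62}{-119} = 97 \cdot 62 \left(- \frac{1}{119}\right) = 97 \left(- \frac{62}{119}\right) = - \frac{6014}{119}$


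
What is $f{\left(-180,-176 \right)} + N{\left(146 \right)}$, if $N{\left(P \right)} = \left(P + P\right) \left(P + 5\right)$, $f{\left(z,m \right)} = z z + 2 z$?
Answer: $76132$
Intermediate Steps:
$f{\left(z,m \right)} = z^{2} + 2 z$
$N{\left(P \right)} = 2 P \left(5 + P\right)$
$f{\left(-180,-176 \right)} + N{\left(146 \right)} = - 180 \left(2 - 180\right) + 2 \cdot 146 \left(5 + 146\right) = \left(-180\right) \left(-178\right) + 2 \cdot 146 \cdot 151 = 32040 + 44092 = 76132$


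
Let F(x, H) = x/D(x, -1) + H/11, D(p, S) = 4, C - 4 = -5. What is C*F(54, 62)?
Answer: -421/22 ≈ -19.136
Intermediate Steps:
C = -1 (C = 4 - 5 = -1)
F(x, H) = x/4 + H/11
C*F(54, 62) = -((¼)*54 + (1/11)*62) = -(27/2 + 62/11) = -1*421/22 = -421/22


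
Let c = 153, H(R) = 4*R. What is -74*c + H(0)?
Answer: -11322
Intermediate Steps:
-74*c + H(0) = -74*153 + 4*0 = -11322 + 0 = -11322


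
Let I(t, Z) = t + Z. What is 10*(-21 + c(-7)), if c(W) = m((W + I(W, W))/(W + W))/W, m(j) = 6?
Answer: -1530/7 ≈ -218.57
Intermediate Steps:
I(t, Z) = Z + t
c(W) = 6/W
10*(-21 + c(-7)) = 10*(-21 + 6/(-7)) = 10*(-21 + 6*(-⅐)) = 10*(-21 - 6/7) = 10*(-153/7) = -1530/7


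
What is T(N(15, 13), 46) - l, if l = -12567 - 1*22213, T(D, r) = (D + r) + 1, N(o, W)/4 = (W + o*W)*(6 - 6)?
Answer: 34827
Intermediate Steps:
N(o, W) = 0 (N(o, W) = 4*((W + o*W)*(6 - 6)) = 4*((W + W*o)*0) = 4*0 = 0)
T(D, r) = 1 + D + r
l = -34780 (l = -12567 - 22213 = -34780)
T(N(15, 13), 46) - l = (1 + 0 + 46) - 1*(-34780) = 47 + 34780 = 34827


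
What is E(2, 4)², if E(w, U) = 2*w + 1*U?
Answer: 64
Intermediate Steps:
E(w, U) = U + 2*w (E(w, U) = 2*w + U = U + 2*w)
E(2, 4)² = (4 + 2*2)² = (4 + 4)² = 8² = 64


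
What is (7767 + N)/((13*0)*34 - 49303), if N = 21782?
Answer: -29549/49303 ≈ -0.59933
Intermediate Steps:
(7767 + N)/((13*0)*34 - 49303) = (7767 + 21782)/((13*0)*34 - 49303) = 29549/(0*34 - 49303) = 29549/(0 - 49303) = 29549/(-49303) = 29549*(-1/49303) = -29549/49303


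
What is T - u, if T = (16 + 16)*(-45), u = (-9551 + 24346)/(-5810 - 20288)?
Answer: -37566325/26098 ≈ -1439.4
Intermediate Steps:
u = -14795/26098 (u = 14795/(-26098) = 14795*(-1/26098) = -14795/26098 ≈ -0.56690)
T = -1440 (T = 32*(-45) = -1440)
T - u = -1440 - 1*(-14795/26098) = -1440 + 14795/26098 = -37566325/26098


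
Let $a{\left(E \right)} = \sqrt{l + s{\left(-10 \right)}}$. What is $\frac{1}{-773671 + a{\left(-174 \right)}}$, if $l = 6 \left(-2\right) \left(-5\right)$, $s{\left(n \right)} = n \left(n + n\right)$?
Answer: $- \frac{773671}{598566815981} - \frac{2 \sqrt{65}}{598566815981} \approx -1.2926 \cdot 10^{-6}$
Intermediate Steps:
$s{\left(n \right)} = 2 n^{2}$ ($s{\left(n \right)} = n 2 n = 2 n^{2}$)
$l = 60$ ($l = \left(-12\right) \left(-5\right) = 60$)
$a{\left(E \right)} = 2 \sqrt{65}$ ($a{\left(E \right)} = \sqrt{60 + 2 \left(-10\right)^{2}} = \sqrt{60 + 2 \cdot 100} = \sqrt{60 + 200} = \sqrt{260} = 2 \sqrt{65}$)
$\frac{1}{-773671 + a{\left(-174 \right)}} = \frac{1}{-773671 + 2 \sqrt{65}}$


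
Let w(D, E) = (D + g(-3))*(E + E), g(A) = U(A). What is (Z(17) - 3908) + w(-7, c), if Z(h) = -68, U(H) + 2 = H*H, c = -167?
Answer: -3976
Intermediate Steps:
U(H) = -2 + H**2 (U(H) = -2 + H*H = -2 + H**2)
g(A) = -2 + A**2
w(D, E) = 2*E*(7 + D) (w(D, E) = (D + (-2 + (-3)**2))*(E + E) = (D + (-2 + 9))*(2*E) = (D + 7)*(2*E) = (7 + D)*(2*E) = 2*E*(7 + D))
(Z(17) - 3908) + w(-7, c) = (-68 - 3908) + 2*(-167)*(7 - 7) = -3976 + 2*(-167)*0 = -3976 + 0 = -3976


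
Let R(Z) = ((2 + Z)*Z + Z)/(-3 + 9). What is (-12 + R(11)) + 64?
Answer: 233/3 ≈ 77.667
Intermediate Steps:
R(Z) = Z/6 + Z*(2 + Z)/6 (R(Z) = (Z*(2 + Z) + Z)/6 = (Z + Z*(2 + Z))*(⅙) = Z/6 + Z*(2 + Z)/6)
(-12 + R(11)) + 64 = (-12 + (⅙)*11*(3 + 11)) + 64 = (-12 + (⅙)*11*14) + 64 = (-12 + 77/3) + 64 = 41/3 + 64 = 233/3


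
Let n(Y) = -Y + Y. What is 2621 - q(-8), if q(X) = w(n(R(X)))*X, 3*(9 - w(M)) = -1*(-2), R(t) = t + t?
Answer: 8063/3 ≈ 2687.7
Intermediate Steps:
R(t) = 2*t
n(Y) = 0
w(M) = 25/3 (w(M) = 9 - (-1)*(-2)/3 = 9 - 1/3*2 = 9 - 2/3 = 25/3)
q(X) = 25*X/3
2621 - q(-8) = 2621 - 25*(-8)/3 = 2621 - 1*(-200/3) = 2621 + 200/3 = 8063/3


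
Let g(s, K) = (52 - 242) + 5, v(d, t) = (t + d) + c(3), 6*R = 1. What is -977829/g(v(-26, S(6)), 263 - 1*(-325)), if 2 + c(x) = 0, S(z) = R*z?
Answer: 977829/185 ≈ 5285.6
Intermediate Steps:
R = 1/6 (R = (1/6)*1 = 1/6 ≈ 0.16667)
S(z) = z/6
c(x) = -2 (c(x) = -2 + 0 = -2)
v(d, t) = -2 + d + t (v(d, t) = (t + d) - 2 = (d + t) - 2 = -2 + d + t)
g(s, K) = -185 (g(s, K) = -190 + 5 = -185)
-977829/g(v(-26, S(6)), 263 - 1*(-325)) = -977829/(-185) = -977829*(-1/185) = 977829/185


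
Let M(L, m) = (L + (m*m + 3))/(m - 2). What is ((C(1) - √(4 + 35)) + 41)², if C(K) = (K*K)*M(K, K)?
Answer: (36 - √39)² ≈ 885.36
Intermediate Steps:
M(L, m) = (3 + L + m²)/(-2 + m) (M(L, m) = (L + (m² + 3))/(-2 + m) = (L + (3 + m²))/(-2 + m) = (3 + L + m²)/(-2 + m))
C(K) = K²*(3 + K + K²)/(-2 + K) (C(K) = (K*K)*((3 + K + K²)/(-2 + K)) = K²*((3 + K + K²)/(-2 + K)) = K²*(3 + K + K²)/(-2 + K))
((C(1) - √(4 + 35)) + 41)² = ((1²*(3 + 1 + 1²)/(-2 + 1) - √(4 + 35)) + 41)² = ((1*(3 + 1 + 1)/(-1) - √39) + 41)² = ((1*(-1)*5 - √39) + 41)² = ((-5 - √39) + 41)² = (36 - √39)²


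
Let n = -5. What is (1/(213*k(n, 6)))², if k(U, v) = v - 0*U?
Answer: 1/1633284 ≈ 6.1226e-7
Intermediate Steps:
k(U, v) = v (k(U, v) = v - 1*0 = v + 0 = v)
(1/(213*k(n, 6)))² = (1/(213*6))² = (1/1278)² = 1/1633284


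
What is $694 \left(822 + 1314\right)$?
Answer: $1482384$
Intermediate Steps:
$694 \left(822 + 1314\right) = 694 \cdot 2136 = 1482384$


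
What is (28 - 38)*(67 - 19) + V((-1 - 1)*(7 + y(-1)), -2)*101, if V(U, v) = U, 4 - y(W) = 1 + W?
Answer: -2702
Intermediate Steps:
y(W) = 3 - W (y(W) = 4 - (1 + W) = 4 + (-1 - W) = 3 - W)
(28 - 38)*(67 - 19) + V((-1 - 1)*(7 + y(-1)), -2)*101 = (28 - 38)*(67 - 19) + ((-1 - 1)*(7 + (3 - 1*(-1))))*101 = -10*48 - 2*(7 + (3 + 1))*101 = -480 - 2*(7 + 4)*101 = -480 - 2*11*101 = -480 - 22*101 = -480 - 2222 = -2702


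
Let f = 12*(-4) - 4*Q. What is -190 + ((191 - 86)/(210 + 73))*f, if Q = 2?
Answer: -59650/283 ≈ -210.78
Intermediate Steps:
f = -56 (f = 12*(-4) - 4*2 = -48 - 8 = -56)
-190 + ((191 - 86)/(210 + 73))*f = -190 + ((191 - 86)/(210 + 73))*(-56) = -190 + (105/283)*(-56) = -190 - 5880/283 = -59650/283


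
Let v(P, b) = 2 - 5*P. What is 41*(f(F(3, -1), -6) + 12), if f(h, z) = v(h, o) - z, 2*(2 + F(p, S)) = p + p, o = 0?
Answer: 615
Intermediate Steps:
F(p, S) = -2 + p (F(p, S) = -2 + (p + p)/2 = -2 + (2*p)/2 = -2 + p)
f(h, z) = 2 - z - 5*h (f(h, z) = (2 - 5*h) - z = 2 - z - 5*h)
41*(f(F(3, -1), -6) + 12) = 41*((2 - 1*(-6) - 5*(-2 + 3)) + 12) = 41*((2 + 6 - 5*1) + 12) = 41*((2 + 6 - 5) + 12) = 41*(3 + 12) = 41*15 = 615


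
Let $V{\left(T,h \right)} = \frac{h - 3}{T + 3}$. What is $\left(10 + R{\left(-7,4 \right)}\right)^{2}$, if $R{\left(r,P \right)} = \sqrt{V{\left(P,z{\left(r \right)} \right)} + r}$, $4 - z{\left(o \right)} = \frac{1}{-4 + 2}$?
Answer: $\frac{\left(140 + i \sqrt{1330}\right)^{2}}{196} \approx 93.214 + 52.099 i$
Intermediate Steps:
$z{\left(o \right)} = \frac{9}{2}$ ($z{\left(o \right)} = 4 - \frac{1}{-4 + 2} = 4 - \frac{1}{-2} = 4 - - \frac{1}{2} = 4 + \frac{1}{2} = \frac{9}{2}$)
$V{\left(T,h \right)} = \frac{-3 + h}{3 + T}$
$R{\left(r,P \right)} = \sqrt{r + \frac{3}{2 \left(3 + P\right)}}$ ($R{\left(r,P \right)} = \sqrt{\frac{-3 + \frac{9}{2}}{3 + P} + r} = \sqrt{\frac{1}{3 + P} \frac{3}{2} + r} = \sqrt{\frac{3}{2 \left(3 + P\right)} + r} = \sqrt{r + \frac{3}{2 \left(3 + P\right)}}$)
$\left(10 + R{\left(-7,4 \right)}\right)^{2} = \left(10 + \frac{\sqrt{2} \sqrt{2 \left(-7\right) + \frac{3}{3 + 4}}}{2}\right)^{2} = \left(10 + \frac{\sqrt{2} \sqrt{-14 + \frac{3}{7}}}{2}\right)^{2} = \left(10 + \frac{\sqrt{2} \sqrt{- \frac{95}{7}}}{2}\right)^{2} = \left(10 + \frac{\sqrt{2} \frac{i \sqrt{665}}{7}}{2}\right)^{2} = \left(10 + \frac{i \sqrt{1330}}{14}\right)^{2}$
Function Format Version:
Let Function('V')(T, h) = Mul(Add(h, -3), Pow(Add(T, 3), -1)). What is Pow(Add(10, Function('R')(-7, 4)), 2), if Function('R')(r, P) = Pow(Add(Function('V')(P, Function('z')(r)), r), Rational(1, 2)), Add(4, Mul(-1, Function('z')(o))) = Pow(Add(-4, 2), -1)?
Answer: Mul(Rational(1, 196), Pow(Add(140, Mul(I, Pow(1330, Rational(1, 2)))), 2)) ≈ Add(93.214, Mul(52.099, I))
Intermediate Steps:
Function('z')(o) = Rational(9, 2) (Function('z')(o) = Add(4, Mul(-1, Pow(Add(-4, 2), -1))) = Add(4, Mul(-1, Pow(-2, -1))) = Add(4, Mul(-1, Rational(-1, 2))) = Add(4, Rational(1, 2)) = Rational(9, 2))
Function('V')(T, h) = Mul(Pow(Add(3, T), -1), Add(-3, h)) (Function('V')(T, h) = Mul(Add(-3, h), Pow(Add(3, T), -1)) = Mul(Pow(Add(3, T), -1), Add(-3, h)))
Function('R')(r, P) = Pow(Add(r, Mul(Rational(3, 2), Pow(Add(3, P), -1))), Rational(1, 2)) (Function('R')(r, P) = Pow(Add(Mul(Pow(Add(3, P), -1), Add(-3, Rational(9, 2))), r), Rational(1, 2)) = Pow(Add(Mul(Pow(Add(3, P), -1), Rational(3, 2)), r), Rational(1, 2)) = Pow(Add(Mul(Rational(3, 2), Pow(Add(3, P), -1)), r), Rational(1, 2)) = Pow(Add(r, Mul(Rational(3, 2), Pow(Add(3, P), -1))), Rational(1, 2)))
Pow(Add(10, Function('R')(-7, 4)), 2) = Pow(Add(10, Mul(Rational(1, 2), Pow(2, Rational(1, 2)), Pow(Add(Mul(2, -7), Mul(3, Pow(Add(3, 4), -1))), Rational(1, 2)))), 2) = Pow(Add(10, Mul(Rational(1, 2), Pow(2, Rational(1, 2)), Pow(Add(-14, Mul(3, Pow(7, -1))), Rational(1, 2)))), 2) = Pow(Add(10, Mul(Rational(1, 2), Pow(2, Rational(1, 2)), Pow(Add(-14, Mul(3, Rational(1, 7))), Rational(1, 2)))), 2) = Pow(Add(10, Mul(Rational(1, 2), Pow(2, Rational(1, 2)), Pow(Add(-14, Rational(3, 7)), Rational(1, 2)))), 2) = Pow(Add(10, Mul(Rational(1, 2), Pow(2, Rational(1, 2)), Pow(Rational(-95, 7), Rational(1, 2)))), 2) = Pow(Add(10, Mul(Rational(1, 2), Pow(2, Rational(1, 2)), Mul(Rational(1, 7), I, Pow(665, Rational(1, 2))))), 2) = Pow(Add(10, Mul(Rational(1, 14), I, Pow(1330, Rational(1, 2)))), 2)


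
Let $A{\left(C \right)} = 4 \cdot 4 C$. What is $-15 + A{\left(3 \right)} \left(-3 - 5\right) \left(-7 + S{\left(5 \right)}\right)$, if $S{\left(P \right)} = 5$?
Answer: $753$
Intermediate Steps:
$A{\left(C \right)} = 16 C$
$-15 + A{\left(3 \right)} \left(-3 - 5\right) \left(-7 + S{\left(5 \right)}\right) = -15 + 16 \cdot 3 \left(-3 - 5\right) \left(-7 + 5\right) = -15 + 48 \left(\left(-8\right) \left(-2\right)\right) = -15 + 48 \cdot 16 = -15 + 768 = 753$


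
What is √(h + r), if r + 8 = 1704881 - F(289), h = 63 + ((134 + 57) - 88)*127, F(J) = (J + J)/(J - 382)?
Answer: √14859182787/93 ≈ 1310.7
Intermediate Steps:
F(J) = 2*J/(-382 + J) (F(J) = (2*J)/(-382 + J) = 2*J/(-382 + J))
h = 13144 (h = 63 + (191 - 88)*127 = 63 + 103*127 = 63 + 13081 = 13144)
r = 158553767/93 (r = -8 + (1704881 - 2*289/(-382 + 289)) = -8 + (1704881 - 2*289/(-93)) = -8 + (1704881 - 2*289*(-1)/93) = -8 + (1704881 - 1*(-578/93)) = -8 + (1704881 + 578/93) = -8 + 158554511/93 = 158553767/93 ≈ 1.7049e+6)
√(h + r) = √(13144 + 158553767/93) = √(159776159/93) = √14859182787/93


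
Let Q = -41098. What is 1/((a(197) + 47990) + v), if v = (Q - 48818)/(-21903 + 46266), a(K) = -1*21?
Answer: 8121/389526277 ≈ 2.0848e-5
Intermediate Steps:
a(K) = -21
v = -29972/8121 (v = (-41098 - 48818)/(-21903 + 46266) = -89916/24363 = -89916*1/24363 = -29972/8121 ≈ -3.6907)
1/((a(197) + 47990) + v) = 1/((-21 + 47990) - 29972/8121) = 1/(47969 - 29972/8121) = 1/(389526277/8121) = 8121/389526277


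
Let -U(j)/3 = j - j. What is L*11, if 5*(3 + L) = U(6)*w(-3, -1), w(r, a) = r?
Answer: -33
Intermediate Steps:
U(j) = 0 (U(j) = -3*(j - j) = -3*0 = 0)
L = -3 (L = -3 + (0*(-3))/5 = -3 + (⅕)*0 = -3 + 0 = -3)
L*11 = -3*11 = -33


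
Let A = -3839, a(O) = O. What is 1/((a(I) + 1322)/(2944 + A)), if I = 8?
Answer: -179/266 ≈ -0.67293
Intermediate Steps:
1/((a(I) + 1322)/(2944 + A)) = 1/((8 + 1322)/(2944 - 3839)) = 1/(1330/(-895)) = 1/(1330*(-1/895)) = 1/(-266/179) = -179/266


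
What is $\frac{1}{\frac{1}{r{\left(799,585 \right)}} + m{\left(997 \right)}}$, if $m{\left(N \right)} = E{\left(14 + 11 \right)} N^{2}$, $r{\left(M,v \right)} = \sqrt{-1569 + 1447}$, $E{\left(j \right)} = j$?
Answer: $\frac{3031727450}{75339109271176251} + \frac{i \sqrt{122}}{75339109271176251} \approx 4.0241 \cdot 10^{-8} + 1.4661 \cdot 10^{-16} i$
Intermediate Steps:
$r{\left(M,v \right)} = i \sqrt{122}$ ($r{\left(M,v \right)} = \sqrt{-122} = i \sqrt{122}$)
$m{\left(N \right)} = 25 N^{2}$ ($m{\left(N \right)} = \left(14 + 11\right) N^{2} = 25 N^{2}$)
$\frac{1}{\frac{1}{r{\left(799,585 \right)}} + m{\left(997 \right)}} = \frac{1}{\frac{1}{i \sqrt{122}} + 25 \cdot 997^{2}} = \frac{1}{- \frac{i \sqrt{122}}{122} + 25 \cdot 994009} = \frac{1}{- \frac{i \sqrt{122}}{122} + 24850225} = \frac{1}{24850225 - \frac{i \sqrt{122}}{122}}$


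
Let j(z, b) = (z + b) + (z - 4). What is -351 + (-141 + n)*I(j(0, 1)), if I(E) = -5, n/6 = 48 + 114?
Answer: -4506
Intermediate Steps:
n = 972 (n = 6*(48 + 114) = 6*162 = 972)
j(z, b) = -4 + b + 2*z (j(z, b) = (b + z) + (-4 + z) = -4 + b + 2*z)
-351 + (-141 + n)*I(j(0, 1)) = -351 + (-141 + 972)*(-5) = -351 + 831*(-5) = -351 - 4155 = -4506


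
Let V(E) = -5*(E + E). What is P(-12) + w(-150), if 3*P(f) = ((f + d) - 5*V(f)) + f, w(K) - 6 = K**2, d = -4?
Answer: 66890/3 ≈ 22297.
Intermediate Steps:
V(E) = -10*E
w(K) = 6 + K**2
P(f) = -4/3 + 52*f/3 (P(f) = (((f - 4) - (-50)*f) + f)/3 = (((-4 + f) + 50*f) + f)/3 = ((-4 + 51*f) + f)/3 = (-4 + 52*f)/3 = -4/3 + 52*f/3)
P(-12) + w(-150) = (-4/3 + (52/3)*(-12)) + (6 + (-150)**2) = (-4/3 - 208) + (6 + 22500) = -628/3 + 22506 = 66890/3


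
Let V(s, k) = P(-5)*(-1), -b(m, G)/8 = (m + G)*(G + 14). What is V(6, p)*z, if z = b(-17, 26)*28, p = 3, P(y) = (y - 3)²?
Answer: 5160960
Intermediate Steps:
P(y) = (-3 + y)²
b(m, G) = -8*(14 + G)*(G + m) (b(m, G) = -8*(m + G)*(G + 14) = -8*(G + m)*(14 + G) = -8*(14 + G)*(G + m))
V(s, k) = -64 (V(s, k) = (-3 - 5)²*(-1) = (-8)²*(-1) = 64*(-1) = -64)
z = -80640 (z = (-112*26 - 112*(-17) - 8*26² - 8*26*(-17))*28 = (-2912 + 1904 - 8*676 + 3536)*28 = (-2912 + 1904 - 5408 + 3536)*28 = -2880*28 = -80640)
V(6, p)*z = -64*(-80640) = 5160960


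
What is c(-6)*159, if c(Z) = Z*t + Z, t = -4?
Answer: 2862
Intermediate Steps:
c(Z) = -3*Z (c(Z) = Z*(-4) + Z = -4*Z + Z = -3*Z)
c(-6)*159 = -3*(-6)*159 = 18*159 = 2862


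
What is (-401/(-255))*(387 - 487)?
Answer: -8020/51 ≈ -157.25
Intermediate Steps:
(-401/(-255))*(387 - 487) = -401*(-1/255)*(-100) = (401/255)*(-100) = -8020/51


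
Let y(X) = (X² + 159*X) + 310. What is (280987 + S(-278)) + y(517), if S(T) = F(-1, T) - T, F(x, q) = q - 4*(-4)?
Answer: 630805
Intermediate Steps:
F(x, q) = 16 + q (F(x, q) = q + 16 = 16 + q)
y(X) = 310 + X² + 159*X
S(T) = 16 (S(T) = (16 + T) - T = 16)
(280987 + S(-278)) + y(517) = (280987 + 16) + (310 + 517² + 159*517) = 281003 + (310 + 267289 + 82203) = 281003 + 349802 = 630805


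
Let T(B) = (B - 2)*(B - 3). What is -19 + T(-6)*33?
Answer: 2357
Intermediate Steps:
T(B) = (-3 + B)*(-2 + B) (T(B) = (-2 + B)*(-3 + B) = (-3 + B)*(-2 + B))
-19 + T(-6)*33 = -19 + (6 + (-6)**2 - 5*(-6))*33 = -19 + (6 + 36 + 30)*33 = -19 + 72*33 = -19 + 2376 = 2357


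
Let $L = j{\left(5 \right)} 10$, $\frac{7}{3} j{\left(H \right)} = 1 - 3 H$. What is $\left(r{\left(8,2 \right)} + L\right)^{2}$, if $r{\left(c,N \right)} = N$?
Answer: $3364$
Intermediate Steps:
$j{\left(H \right)} = \frac{3}{7} - \frac{9 H}{7}$ ($j{\left(H \right)} = \frac{3 \left(1 - 3 H\right)}{7} = \frac{3}{7} - \frac{9 H}{7}$)
$L = -60$ ($L = \left(\frac{3}{7} - \frac{45}{7}\right) 10 = \left(-6\right) 10 = -60$)
$\left(r{\left(8,2 \right)} + L\right)^{2} = \left(2 - 60\right)^{2} = \left(-58\right)^{2} = 3364$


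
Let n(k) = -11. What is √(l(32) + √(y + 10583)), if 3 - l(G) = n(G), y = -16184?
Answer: √(14 + I*√5601) ≈ 6.7133 + 5.574*I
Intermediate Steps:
l(G) = 14 (l(G) = 3 - 1*(-11) = 3 + 11 = 14)
√(l(32) + √(y + 10583)) = √(14 + √(-16184 + 10583)) = √(14 + √(-5601)) = √(14 + I*√5601)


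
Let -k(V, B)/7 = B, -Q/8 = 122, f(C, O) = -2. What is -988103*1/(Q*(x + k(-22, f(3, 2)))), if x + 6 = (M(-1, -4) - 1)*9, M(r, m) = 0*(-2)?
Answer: -988103/976 ≈ -1012.4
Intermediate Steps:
M(r, m) = 0
Q = -976 (Q = -8*122 = -976)
k(V, B) = -7*B
x = -15 (x = -6 + (0 - 1)*9 = -6 - 1*9 = -6 - 9 = -15)
-988103*1/(Q*(x + k(-22, f(3, 2)))) = -988103*(-1/(976*(-15 - 7*(-2)))) = -988103*(-1/(976*(-15 + 14))) = -988103/((-1*(-976))) = -988103/976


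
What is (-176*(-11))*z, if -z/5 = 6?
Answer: -58080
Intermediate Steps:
z = -30 (z = -5*6 = -30)
(-176*(-11))*z = -176*(-11)*(-30) = -44*(-44)*(-30) = 1936*(-30) = -58080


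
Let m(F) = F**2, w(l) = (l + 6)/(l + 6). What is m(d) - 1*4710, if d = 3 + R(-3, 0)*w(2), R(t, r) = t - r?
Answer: -4710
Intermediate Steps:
w(l) = 1 (w(l) = (6 + l)/(6 + l) = 1)
d = 0 (d = 3 + (-3 - 1*0)*1 = 3 + (-3 + 0)*1 = 3 - 3*1 = 3 - 3 = 0)
m(d) - 1*4710 = 0**2 - 1*4710 = 0 - 4710 = -4710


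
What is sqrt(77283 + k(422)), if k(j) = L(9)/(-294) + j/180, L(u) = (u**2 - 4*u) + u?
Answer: sqrt(3408275590)/210 ≈ 278.00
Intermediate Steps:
L(u) = u**2 - 3*u
k(j) = -9/49 + j/180 (k(j) = (9*(-3 + 9))/(-294) + j/180 = (9*6)*(-1/294) + j*(1/180) = 54*(-1/294) + j/180 = -9/49 + j/180)
sqrt(77283 + k(422)) = sqrt(77283 + (-9/49 + (1/180)*422)) = sqrt(77283 + (-9/49 + 211/90)) = sqrt(77283 + 9529/4410) = sqrt(340827559/4410) = sqrt(3408275590)/210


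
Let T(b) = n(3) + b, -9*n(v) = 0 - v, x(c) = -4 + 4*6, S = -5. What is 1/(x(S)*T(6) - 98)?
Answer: 3/86 ≈ 0.034884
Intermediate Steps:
x(c) = 20 (x(c) = -4 + 24 = 20)
n(v) = v/9 (n(v) = -(0 - v)/9 = -(-1)*v/9 = v/9)
T(b) = 1/3 + b (T(b) = (1/9)*3 + b = 1/3 + b)
1/(x(S)*T(6) - 98) = 1/(20*(1/3 + 6) - 98) = 1/(20*(19/3) - 98) = 1/(380/3 - 98) = 1/(86/3) = 3/86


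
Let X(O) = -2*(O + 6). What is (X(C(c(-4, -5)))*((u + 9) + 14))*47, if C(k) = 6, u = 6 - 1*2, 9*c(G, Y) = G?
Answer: -30456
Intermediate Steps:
c(G, Y) = G/9
u = 4 (u = 6 - 2 = 4)
X(O) = -12 - 2*O (X(O) = -2*(6 + O) = -12 - 2*O)
(X(C(c(-4, -5)))*((u + 9) + 14))*47 = ((-12 - 2*6)*((4 + 9) + 14))*47 = ((-12 - 12)*(13 + 14))*47 = -24*27*47 = -648*47 = -30456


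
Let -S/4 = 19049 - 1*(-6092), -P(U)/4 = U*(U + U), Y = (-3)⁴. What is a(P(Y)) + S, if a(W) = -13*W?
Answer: 581780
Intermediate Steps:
Y = 81
P(U) = -8*U² (P(U) = -4*U*(U + U) = -4*U*2*U = -8*U²)
S = -100564 (S = -4*(19049 - 1*(-6092)) = -4*(19049 + 6092) = -4*25141 = -100564)
a(P(Y)) + S = -(-104)*81² - 100564 = -(-104)*6561 - 100564 = -13*(-52488) - 100564 = 682344 - 100564 = 581780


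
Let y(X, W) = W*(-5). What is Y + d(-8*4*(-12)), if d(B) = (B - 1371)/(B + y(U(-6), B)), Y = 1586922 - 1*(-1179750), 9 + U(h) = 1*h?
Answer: 1416536393/512 ≈ 2.7667e+6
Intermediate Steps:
U(h) = -9 + h (U(h) = -9 + 1*h = -9 + h)
y(X, W) = -5*W
Y = 2766672 (Y = 1586922 + 1179750 = 2766672)
d(B) = -(-1371 + B)/(4*B) (d(B) = (B - 1371)/(B - 5*B) = (-1371 + B)/((-4*B)) = (-1371 + B)*(-1/(4*B)) = -(-1371 + B)/(4*B))
Y + d(-8*4*(-12)) = 2766672 + (1371 - (-8*4)*(-12))/(4*((-8*4*(-12)))) = 2766672 + (1371 - (-32)*(-12))/(4*((-32*(-12)))) = 2766672 + (¼)*(1371 - 1*384)/384 = 2766672 + (¼)*(1/384)*(1371 - 384) = 2766672 + (¼)*(1/384)*987 = 2766672 + 329/512 = 1416536393/512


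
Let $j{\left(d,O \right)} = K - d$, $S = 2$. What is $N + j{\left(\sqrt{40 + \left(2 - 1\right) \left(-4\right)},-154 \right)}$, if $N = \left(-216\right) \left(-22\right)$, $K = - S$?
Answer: $4744$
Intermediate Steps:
$K = -2$ ($K = \left(-1\right) 2 = -2$)
$j{\left(d,O \right)} = -2 - d$
$N = 4752$
$N + j{\left(\sqrt{40 + \left(2 - 1\right) \left(-4\right)},-154 \right)} = 4752 - \left(2 + \sqrt{40 + \left(2 - 1\right) \left(-4\right)}\right) = 4752 - \left(2 + \sqrt{40 + 1 \left(-4\right)}\right) = 4752 - \left(2 + \sqrt{40 - 4}\right) = 4752 - \left(2 + \sqrt{36}\right) = 4752 - 8 = 4744$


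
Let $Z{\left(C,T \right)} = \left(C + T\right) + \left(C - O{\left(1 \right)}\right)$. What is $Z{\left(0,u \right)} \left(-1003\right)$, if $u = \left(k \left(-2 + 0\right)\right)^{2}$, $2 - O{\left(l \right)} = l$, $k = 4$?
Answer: $-63189$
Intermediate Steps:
$O{\left(l \right)} = 2 - l$
$u = 64$ ($u = \left(4 \left(-2 + 0\right)\right)^{2} = \left(4 \left(-2\right)\right)^{2} = \left(-8\right)^{2} = 64$)
$Z{\left(C,T \right)} = -1 + T + 2 C$ ($Z{\left(C,T \right)} = \left(C + T\right) - \left(2 - 1 - C\right) = \left(C + T\right) + \left(C - \left(2 - 1\right)\right) = \left(C + T\right) + \left(C - 1\right) = \left(C + T\right) + \left(-1 + C\right) = -1 + T + 2 C$)
$Z{\left(0,u \right)} \left(-1003\right) = \left(-1 + 64 + 2 \cdot 0\right) \left(-1003\right) = \left(-1 + 64 + 0\right) \left(-1003\right) = 63 \left(-1003\right) = -63189$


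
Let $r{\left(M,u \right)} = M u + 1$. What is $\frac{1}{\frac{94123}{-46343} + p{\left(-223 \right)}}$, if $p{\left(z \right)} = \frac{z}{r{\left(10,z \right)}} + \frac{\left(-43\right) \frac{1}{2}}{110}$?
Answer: $- \frac{2065970940}{4393116971} \approx -0.47027$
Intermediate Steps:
$r{\left(M,u \right)} = 1 + M u$
$p{\left(z \right)} = - \frac{43}{220} + \frac{z}{1 + 10 z}$ ($p{\left(z \right)} = \frac{z}{1 + 10 z} + \frac{\left(-43\right) \frac{1}{2}}{110} = \frac{z}{1 + 10 z} + \left(-43\right) \frac{1}{2} \cdot \frac{1}{110} = \frac{z}{1 + 10 z} - \frac{43}{220} = - \frac{43}{220} + \frac{z}{1 + 10 z}$)
$\frac{1}{\frac{94123}{-46343} + p{\left(-223 \right)}} = \frac{1}{\frac{94123}{-46343} + \frac{-43 - -46830}{220 \left(1 + 10 \left(-223\right)\right)}} = \frac{1}{94123 \left(- \frac{1}{46343}\right) + \frac{-43 + 46830}{220 \left(1 - 2230\right)}} = \frac{1}{- \frac{94123}{46343} + \frac{1}{220} \frac{1}{-2229} \cdot 46787} = \frac{1}{- \frac{94123}{46343} + \frac{1}{220} \left(- \frac{1}{2229}\right) 46787} = \frac{1}{- \frac{94123}{46343} - \frac{46787}{490380}} = \frac{1}{- \frac{4393116971}{2065970940}} = - \frac{2065970940}{4393116971}$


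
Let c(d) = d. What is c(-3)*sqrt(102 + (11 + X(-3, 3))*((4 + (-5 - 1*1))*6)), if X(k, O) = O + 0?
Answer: -3*I*sqrt(66) ≈ -24.372*I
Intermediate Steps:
X(k, O) = O
c(-3)*sqrt(102 + (11 + X(-3, 3))*((4 + (-5 - 1*1))*6)) = -3*sqrt(102 + (11 + 3)*((4 + (-5 - 1*1))*6)) = -3*sqrt(102 + 14*((4 + (-5 - 1))*6)) = -3*sqrt(102 + 14*((4 - 6)*6)) = -3*sqrt(102 + 14*(-2*6)) = -3*sqrt(102 + 14*(-12)) = -3*sqrt(102 - 168) = -3*I*sqrt(66)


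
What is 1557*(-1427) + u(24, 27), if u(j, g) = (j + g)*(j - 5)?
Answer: -2220870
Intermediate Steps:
u(j, g) = (-5 + j)*(g + j) (u(j, g) = (g + j)*(-5 + j) = (-5 + j)*(g + j))
1557*(-1427) + u(24, 27) = 1557*(-1427) + (24**2 - 5*27 - 5*24 + 27*24) = -2221839 + (576 - 135 - 120 + 648) = -2221839 + 969 = -2220870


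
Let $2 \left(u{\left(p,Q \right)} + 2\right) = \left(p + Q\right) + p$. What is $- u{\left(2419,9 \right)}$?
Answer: $- \frac{4843}{2} \approx -2421.5$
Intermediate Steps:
$u{\left(p,Q \right)} = -2 + p + \frac{Q}{2}$ ($u{\left(p,Q \right)} = -2 + \frac{\left(p + Q\right) + p}{2} = -2 + \frac{\left(Q + p\right) + p}{2} = -2 + \frac{Q + 2 p}{2} = -2 + \left(p + \frac{Q}{2}\right) = -2 + p + \frac{Q}{2}$)
$- u{\left(2419,9 \right)} = - (-2 + 2419 + \frac{1}{2} \cdot 9) = - (-2 + 2419 + \frac{9}{2}) = \left(-1\right) \frac{4843}{2} = - \frac{4843}{2}$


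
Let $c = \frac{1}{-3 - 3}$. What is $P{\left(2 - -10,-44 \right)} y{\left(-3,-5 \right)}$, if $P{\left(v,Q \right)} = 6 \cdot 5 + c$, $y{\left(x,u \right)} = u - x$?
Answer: $- \frac{179}{3} \approx -59.667$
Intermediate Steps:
$c = - \frac{1}{6}$ ($c = \frac{1}{-6} = - \frac{1}{6} \approx -0.16667$)
$P{\left(v,Q \right)} = \frac{179}{6}$ ($P{\left(v,Q \right)} = 6 \cdot 5 - \frac{1}{6} = 30 - \frac{1}{6} = \frac{179}{6}$)
$P{\left(2 - -10,-44 \right)} y{\left(-3,-5 \right)} = \frac{179 \left(-5 - -3\right)}{6} = \frac{179 \left(-5 + 3\right)}{6} = \frac{179}{6} \left(-2\right) = - \frac{179}{3}$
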